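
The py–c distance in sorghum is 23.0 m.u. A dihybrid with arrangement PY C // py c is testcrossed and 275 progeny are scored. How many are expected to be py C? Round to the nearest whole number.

A map distance of 23.0 m.u. corresponds to a recombination frequency of 0.230.
The F1 is PY C / py c, so py C is a recombinant gamete class with expected frequency r/2 = 0.230/2 = 0.1150.
Expected number = 0.1150 × 275 = 31.62 ≈ 32.

32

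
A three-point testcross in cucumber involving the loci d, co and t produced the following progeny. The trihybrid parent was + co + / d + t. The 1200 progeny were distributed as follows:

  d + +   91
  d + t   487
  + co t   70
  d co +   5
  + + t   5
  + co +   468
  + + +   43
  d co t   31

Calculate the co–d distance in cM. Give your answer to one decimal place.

The two rarest classes, d co + and + + t, are the double crossovers. Comparing them with the parentals, only the d allele has switched, so d is the middle locus and the order is co – d – t.
Crossovers in the co–d interval produce the single-crossover classes + + + and d co t (43 + 31 = 74) plus the double crossovers (10).
RF(co–d) = (74 + 10) / 1200 = 84/1200 = 0.0700 → 7.0 cM.

7.0 cM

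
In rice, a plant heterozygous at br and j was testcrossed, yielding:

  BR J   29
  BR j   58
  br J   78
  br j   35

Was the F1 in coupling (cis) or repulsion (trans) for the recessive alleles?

The two most frequent classes are BR j (58) and br J (78); these are the parental (non-recombinant) types.
So the F1 carried BR j on one chromosome and br J on the other — the recessive alleles are on opposite chromosomes (trans / repulsion).

trans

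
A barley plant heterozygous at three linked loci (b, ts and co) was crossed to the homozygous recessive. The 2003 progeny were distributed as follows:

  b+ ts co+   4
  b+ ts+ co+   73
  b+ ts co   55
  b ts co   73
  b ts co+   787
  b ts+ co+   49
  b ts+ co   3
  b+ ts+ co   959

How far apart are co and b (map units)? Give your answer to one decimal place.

The two most frequent reciprocal classes, b ts co+ and b+ ts+ co, are the parental types, so the F1 was b ts co+ / b+ ts+ co.
The two rarest classes, b+ ts co+ and b ts+ co, are the double crossovers. Comparing them with the parentals, only the b allele has switched, so b is the middle locus and the order is ts – b – co.
Crossovers in the b–co interval produce the single-crossover classes b ts co and b+ ts+ co+ (73 + 73 = 146) plus the double crossovers (7).
RF(b–co) = (146 + 7) / 2003 = 153/2003 = 0.0764 → 7.6 map units.

7.6 map units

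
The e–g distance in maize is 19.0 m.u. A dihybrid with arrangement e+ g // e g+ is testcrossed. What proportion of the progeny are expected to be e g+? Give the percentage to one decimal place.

A map distance of 19.0 m.u. corresponds to a recombination frequency of 0.190.
The F1 is e+ g / e g+, so e g+ is a parental gamete class with expected frequency (1 − r)/2 = 0.810/2 = 0.4050.
That is 0.4050 = 40.5% of the progeny.

40.5%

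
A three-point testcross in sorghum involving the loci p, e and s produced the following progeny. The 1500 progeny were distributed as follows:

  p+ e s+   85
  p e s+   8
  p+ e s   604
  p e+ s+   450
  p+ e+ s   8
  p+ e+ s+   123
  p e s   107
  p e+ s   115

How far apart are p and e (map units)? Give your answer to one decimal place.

The two most frequent reciprocal classes, p e+ s+ and p+ e s, are the parental types, so the F1 was p e+ s+ / p+ e s.
The two rarest classes, p e s+ and p+ e+ s, are the double crossovers. Comparing them with the parentals, only the e allele has switched, so e is the middle locus and the order is s – e – p.
Crossovers in the e–p interval produce the single-crossover classes p+ e+ s+ and p e s (123 + 107 = 230) plus the double crossovers (16).
RF(e–p) = (230 + 16) / 1500 = 246/1500 = 0.1640 → 16.4 map units.

16.4 map units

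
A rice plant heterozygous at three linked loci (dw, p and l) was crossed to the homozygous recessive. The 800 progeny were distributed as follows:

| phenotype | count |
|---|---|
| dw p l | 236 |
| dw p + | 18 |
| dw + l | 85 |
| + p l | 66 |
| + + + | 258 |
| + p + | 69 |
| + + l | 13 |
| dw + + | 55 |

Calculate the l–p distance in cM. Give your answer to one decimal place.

The two most frequent reciprocal classes, + + + and dw p l, are the parental types, so the F1 was + + + / dw p l.
The two rarest classes, + + l and dw p +, are the double crossovers. Comparing them with the parentals, only the l allele has switched, so l is the middle locus and the order is dw – l – p.
Crossovers in the l–p interval produce the single-crossover classes + p + and dw + l (69 + 85 = 154) plus the double crossovers (31).
RF(l–p) = (154 + 31) / 800 = 185/800 = 0.2313 → 23.1 cM.

23.1 cM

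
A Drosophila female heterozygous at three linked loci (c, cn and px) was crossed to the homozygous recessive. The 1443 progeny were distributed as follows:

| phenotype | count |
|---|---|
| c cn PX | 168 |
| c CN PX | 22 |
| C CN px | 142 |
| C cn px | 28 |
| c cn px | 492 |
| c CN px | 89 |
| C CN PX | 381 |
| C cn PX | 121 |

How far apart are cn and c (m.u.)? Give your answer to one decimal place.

The two most frequent reciprocal classes, c cn px and C CN PX, are the parental types, so the F1 was c cn px / C CN PX.
The two rarest classes, C cn px and c CN PX, are the double crossovers. Comparing them with the parentals, only the c allele has switched, so c is the middle locus and the order is px – c – cn.
Crossovers in the c–cn interval produce the single-crossover classes c CN px and C cn PX (89 + 121 = 210) plus the double crossovers (50).
RF(c–cn) = (210 + 50) / 1443 = 260/1443 = 0.1802 → 18.0 m.u.

18.0 m.u.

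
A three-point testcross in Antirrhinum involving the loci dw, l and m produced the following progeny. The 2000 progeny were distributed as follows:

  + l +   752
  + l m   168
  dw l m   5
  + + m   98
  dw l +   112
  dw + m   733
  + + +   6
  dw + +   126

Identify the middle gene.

l

The two most frequent reciprocal classes, + l + and dw + m, are the parental types, so the F1 was + l + / dw + m.
The two rarest classes, + + + and dw l m, are the double crossovers. Comparing them with the parentals, only the l allele has switched, so l is the middle locus and the order is dw – l – m.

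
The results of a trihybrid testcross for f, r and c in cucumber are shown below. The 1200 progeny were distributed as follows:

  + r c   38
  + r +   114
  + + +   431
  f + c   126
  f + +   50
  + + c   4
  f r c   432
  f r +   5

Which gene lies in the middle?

The two most frequent reciprocal classes, + + + and f r c, are the parental types, so the F1 was + + + / f r c.
The two rarest classes, + + c and f r +, are the double crossovers. Comparing them with the parentals, only the c allele has switched, so c is the middle locus and the order is f – c – r.

c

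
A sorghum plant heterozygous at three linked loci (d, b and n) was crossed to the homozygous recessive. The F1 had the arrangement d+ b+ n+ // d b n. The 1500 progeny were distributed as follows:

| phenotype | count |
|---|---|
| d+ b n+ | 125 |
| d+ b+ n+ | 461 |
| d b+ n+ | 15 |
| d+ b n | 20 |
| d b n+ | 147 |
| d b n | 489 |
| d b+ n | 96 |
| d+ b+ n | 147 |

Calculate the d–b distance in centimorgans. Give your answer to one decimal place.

The two rarest classes, d b+ n+ and d+ b n, are the double crossovers. Comparing them with the parentals, only the d allele has switched, so d is the middle locus and the order is n – d – b.
Crossovers in the d–b interval produce the single-crossover classes d+ b n+ and d b+ n (125 + 96 = 221) plus the double crossovers (35).
RF(d–b) = (221 + 35) / 1500 = 256/1500 = 0.1707 → 17.1 centimorgans.

17.1 centimorgans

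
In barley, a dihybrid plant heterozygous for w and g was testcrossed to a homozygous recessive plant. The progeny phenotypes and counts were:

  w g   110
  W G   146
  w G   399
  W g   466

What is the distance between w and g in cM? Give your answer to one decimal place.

The two most frequent classes, W g (466) and w G (399), are the parental types, so the F1 was W g / w G.
The recombinant classes are W G and w g: 146 + 110 = 256.
Recombination frequency = 256/1121 = 0.2284 ≈ 22.8%, i.e. 22.8 cM.

22.8 cM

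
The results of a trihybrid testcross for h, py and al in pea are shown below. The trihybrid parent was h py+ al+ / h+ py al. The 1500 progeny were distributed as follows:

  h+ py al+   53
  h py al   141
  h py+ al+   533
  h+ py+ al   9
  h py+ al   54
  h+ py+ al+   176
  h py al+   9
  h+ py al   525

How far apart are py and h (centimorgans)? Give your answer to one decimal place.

22.3 centimorgans

The two rarest classes, h py al+ and h+ py+ al, are the double crossovers. Comparing them with the parentals, only the py allele has switched, so py is the middle locus and the order is al – py – h.
Crossovers in the py–h interval produce the single-crossover classes h+ py+ al+ and h py al (176 + 141 = 317) plus the double crossovers (18).
RF(py–h) = (317 + 18) / 1500 = 335/1500 = 0.2233 → 22.3 centimorgans.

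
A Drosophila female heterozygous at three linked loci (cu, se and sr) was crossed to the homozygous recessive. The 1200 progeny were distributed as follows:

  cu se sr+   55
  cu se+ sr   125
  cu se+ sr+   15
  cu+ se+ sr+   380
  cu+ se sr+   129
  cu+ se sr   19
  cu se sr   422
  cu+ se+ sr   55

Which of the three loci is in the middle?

The two most frequent reciprocal classes, cu se sr and cu+ se+ sr+, are the parental types, so the F1 was cu se sr / cu+ se+ sr+.
The two rarest classes, cu+ se sr and cu se+ sr+, are the double crossovers. Comparing them with the parentals, only the cu allele has switched, so cu is the middle locus and the order is sr – cu – se.

cu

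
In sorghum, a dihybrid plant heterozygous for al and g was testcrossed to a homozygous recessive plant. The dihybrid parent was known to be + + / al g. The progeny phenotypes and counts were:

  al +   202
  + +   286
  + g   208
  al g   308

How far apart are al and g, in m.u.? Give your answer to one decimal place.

40.8 m.u.

The recombinant classes are + g and al +: 208 + 202 = 410.
Recombination frequency = 410/1004 = 0.4084 ≈ 40.8%, i.e. 40.8 m.u.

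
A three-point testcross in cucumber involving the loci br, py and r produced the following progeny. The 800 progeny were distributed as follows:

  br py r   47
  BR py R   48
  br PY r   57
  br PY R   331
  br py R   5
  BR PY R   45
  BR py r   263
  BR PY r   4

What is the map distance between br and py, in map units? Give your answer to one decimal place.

The two most frequent reciprocal classes, BR py r and br PY R, are the parental types, so the F1 was BR py r / br PY R.
The two rarest classes, BR PY r and br py R, are the double crossovers. Comparing them with the parentals, only the py allele has switched, so py is the middle locus and the order is r – py – br.
Crossovers in the py–br interval produce the single-crossover classes br py r and BR PY R (47 + 45 = 92) plus the double crossovers (9).
RF(py–br) = (92 + 9) / 800 = 101/800 = 0.1263 → 12.6 map units.

12.6 map units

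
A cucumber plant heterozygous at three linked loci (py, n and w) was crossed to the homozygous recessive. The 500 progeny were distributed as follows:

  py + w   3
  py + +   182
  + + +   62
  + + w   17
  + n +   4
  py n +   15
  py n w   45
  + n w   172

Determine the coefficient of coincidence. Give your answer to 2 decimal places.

The two most frequent reciprocal classes, py + + and + n w, are the parental types, so the F1 was py + + / + n w.
The two rarest classes, py + w and + n +, are the double crossovers. Comparing them with the parentals, only the w allele has switched, so w is the middle locus and the order is n – w – py.
n–w: (32 + 7)/500 = 0.0780; w–py: (107 + 7)/500 = 0.2280.
Expected DCO frequency = 0.0780 × 0.2280 ≈ 0.01778; observed = 7/500 ≈ 0.01400.
Coefficient of coincidence = 0.01400/0.01778 ≈ 0.79.

0.79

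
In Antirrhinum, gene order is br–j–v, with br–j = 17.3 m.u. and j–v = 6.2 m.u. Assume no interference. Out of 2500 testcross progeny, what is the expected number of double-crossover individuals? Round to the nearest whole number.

Map distances give recombination frequencies of 0.173 and 0.062 for the two intervals.
With no interference, expected double-crossover frequency = 0.173 × 0.062 = 0.01073.
Expected number = 0.01073 × 2500 = 26.82 ≈ 27.

27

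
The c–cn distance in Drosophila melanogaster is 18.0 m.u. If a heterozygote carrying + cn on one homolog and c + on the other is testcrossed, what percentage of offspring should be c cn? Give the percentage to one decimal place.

A map distance of 18.0 m.u. corresponds to a recombination frequency of 0.180.
The F1 is + cn / c +, so c cn is a recombinant gamete class with expected frequency r/2 = 0.180/2 = 0.0900.
That is 0.0900 = 9.0% of the progeny.

9.0%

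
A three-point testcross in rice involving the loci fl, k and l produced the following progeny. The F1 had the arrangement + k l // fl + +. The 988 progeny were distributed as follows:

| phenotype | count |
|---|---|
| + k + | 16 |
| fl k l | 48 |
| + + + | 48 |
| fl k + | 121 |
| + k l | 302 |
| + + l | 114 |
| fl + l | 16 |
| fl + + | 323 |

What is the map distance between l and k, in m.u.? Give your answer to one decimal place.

27.0 m.u.

The two rarest classes, + k + and fl + l, are the double crossovers. Comparing them with the parentals, only the l allele has switched, so l is the middle locus and the order is fl – l – k.
Crossovers in the l–k interval produce the single-crossover classes + + l and fl k + (114 + 121 = 235) plus the double crossovers (32).
RF(l–k) = (235 + 32) / 988 = 267/988 = 0.2702 → 27.0 m.u.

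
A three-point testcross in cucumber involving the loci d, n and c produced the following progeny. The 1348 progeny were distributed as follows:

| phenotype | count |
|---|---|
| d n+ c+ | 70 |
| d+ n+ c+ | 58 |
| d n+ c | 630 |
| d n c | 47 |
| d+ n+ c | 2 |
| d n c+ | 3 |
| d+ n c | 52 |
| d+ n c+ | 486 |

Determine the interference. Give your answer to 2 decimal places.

The two most frequent reciprocal classes, d n+ c and d+ n c+, are the parental types, so the F1 was d n+ c / d+ n c+.
The two rarest classes, d+ n+ c and d n c+, are the double crossovers. Comparing them with the parentals, only the d allele has switched, so d is the middle locus and the order is n – d – c.
n–d: (105 + 5)/1348 = 0.0816; d–c: (122 + 5)/1348 = 0.0942.
Expected DCO frequency = 0.0816 × 0.0942 ≈ 0.00769; observed = 5/1348 ≈ 0.00371.
Coefficient of coincidence = 0.00371/0.00769 ≈ 0.48; interference = 1 − 0.48 = 0.52.

0.52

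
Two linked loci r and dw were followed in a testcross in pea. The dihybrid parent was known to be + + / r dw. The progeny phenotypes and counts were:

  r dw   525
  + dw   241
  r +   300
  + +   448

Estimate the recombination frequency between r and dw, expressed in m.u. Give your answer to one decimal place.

The recombinant classes are + dw and r +: 241 + 300 = 541.
Recombination frequency = 541/1514 = 0.3573 ≈ 35.7%, i.e. 35.7 m.u.

35.7 m.u.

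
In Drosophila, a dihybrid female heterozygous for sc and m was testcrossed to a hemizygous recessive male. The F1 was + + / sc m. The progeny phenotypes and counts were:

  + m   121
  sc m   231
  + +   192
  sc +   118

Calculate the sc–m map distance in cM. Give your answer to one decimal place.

The recombinant classes are + m and sc +: 121 + 118 = 239.
Recombination frequency = 239/662 = 0.3610 ≈ 36.1%, i.e. 36.1 cM.

36.1 cM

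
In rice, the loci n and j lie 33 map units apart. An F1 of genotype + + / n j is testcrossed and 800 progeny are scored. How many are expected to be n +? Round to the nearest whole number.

132

A map distance of 33 map units corresponds to a recombination frequency of 0.330.
The F1 is + + / n j, so n + is a recombinant gamete class with expected frequency r/2 = 0.330/2 = 0.1650.
Expected number = 0.1650 × 800 = 132.00 ≈ 132.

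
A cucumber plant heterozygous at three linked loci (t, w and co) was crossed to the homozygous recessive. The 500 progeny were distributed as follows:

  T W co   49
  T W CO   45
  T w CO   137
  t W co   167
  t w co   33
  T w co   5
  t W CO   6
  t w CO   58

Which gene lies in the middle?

co

The two most frequent reciprocal classes, t W co and T w CO, are the parental types, so the F1 was t W co / T w CO.
The two rarest classes, t W CO and T w co, are the double crossovers. Comparing them with the parentals, only the co allele has switched, so co is the middle locus and the order is t – co – w.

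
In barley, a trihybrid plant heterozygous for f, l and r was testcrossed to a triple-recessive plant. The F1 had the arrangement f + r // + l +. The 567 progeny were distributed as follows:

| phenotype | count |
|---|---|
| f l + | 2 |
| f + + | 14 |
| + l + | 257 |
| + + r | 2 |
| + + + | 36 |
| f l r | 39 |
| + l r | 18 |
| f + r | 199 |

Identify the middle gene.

f

The two rarest classes, + + r and f l +, are the double crossovers. Comparing them with the parentals, only the f allele has switched, so f is the middle locus and the order is l – f – r.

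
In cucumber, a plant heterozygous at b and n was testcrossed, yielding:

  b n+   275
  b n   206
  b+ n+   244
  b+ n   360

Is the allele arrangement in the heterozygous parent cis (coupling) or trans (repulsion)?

The two most frequent classes are b+ n (360) and b n+ (275); these are the parental (non-recombinant) types.
So the F1 carried b+ n on one chromosome and b n+ on the other — the recessive alleles are on opposite chromosomes (trans / repulsion).

trans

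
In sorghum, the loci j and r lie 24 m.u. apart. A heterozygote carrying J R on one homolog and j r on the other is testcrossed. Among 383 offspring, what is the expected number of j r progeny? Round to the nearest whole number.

A map distance of 24 m.u. corresponds to a recombination frequency of 0.240.
The F1 is J R / j r, so j r is a parental gamete class with expected frequency (1 − r)/2 = 0.760/2 = 0.3800.
Expected number = 0.3800 × 383 = 145.54 ≈ 146.

146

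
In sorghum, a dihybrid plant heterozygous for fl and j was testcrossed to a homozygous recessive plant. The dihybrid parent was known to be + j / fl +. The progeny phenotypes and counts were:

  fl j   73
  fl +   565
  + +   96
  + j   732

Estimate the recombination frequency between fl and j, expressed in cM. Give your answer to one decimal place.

11.5 cM

The recombinant classes are + + and fl j: 96 + 73 = 169.
Recombination frequency = 169/1466 = 0.1153 ≈ 11.5%, i.e. 11.5 cM.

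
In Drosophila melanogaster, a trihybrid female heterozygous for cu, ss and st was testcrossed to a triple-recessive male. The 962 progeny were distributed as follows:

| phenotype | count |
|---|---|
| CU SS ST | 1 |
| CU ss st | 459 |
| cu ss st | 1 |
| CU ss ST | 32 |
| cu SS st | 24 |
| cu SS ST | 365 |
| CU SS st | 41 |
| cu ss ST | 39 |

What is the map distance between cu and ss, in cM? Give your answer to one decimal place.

The two most frequent reciprocal classes, cu SS ST and CU ss st, are the parental types, so the F1 was cu SS ST / CU ss st.
The two rarest classes, CU SS ST and cu ss st, are the double crossovers. Comparing them with the parentals, only the cu allele has switched, so cu is the middle locus and the order is st – cu – ss.
Crossovers in the cu–ss interval produce the single-crossover classes cu ss ST and CU SS st (39 + 41 = 80) plus the double crossovers (2).
RF(cu–ss) = (80 + 2) / 962 = 82/962 = 0.0852 → 8.5 cM.

8.5 cM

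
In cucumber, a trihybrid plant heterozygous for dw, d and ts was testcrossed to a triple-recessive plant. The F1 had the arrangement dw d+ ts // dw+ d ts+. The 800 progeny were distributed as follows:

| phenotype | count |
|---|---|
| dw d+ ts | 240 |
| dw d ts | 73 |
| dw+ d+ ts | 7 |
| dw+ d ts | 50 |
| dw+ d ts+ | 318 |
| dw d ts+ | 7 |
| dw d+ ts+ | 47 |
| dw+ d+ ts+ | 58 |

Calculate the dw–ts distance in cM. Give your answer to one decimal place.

The two rarest classes, dw+ d+ ts and dw d ts+, are the double crossovers. Comparing them with the parentals, only the dw allele has switched, so dw is the middle locus and the order is d – dw – ts.
Crossovers in the dw–ts interval produce the single-crossover classes dw d+ ts+ and dw+ d ts (47 + 50 = 97) plus the double crossovers (14).
RF(dw–ts) = (97 + 14) / 800 = 111/800 = 0.1388 → 13.9 cM.

13.9 cM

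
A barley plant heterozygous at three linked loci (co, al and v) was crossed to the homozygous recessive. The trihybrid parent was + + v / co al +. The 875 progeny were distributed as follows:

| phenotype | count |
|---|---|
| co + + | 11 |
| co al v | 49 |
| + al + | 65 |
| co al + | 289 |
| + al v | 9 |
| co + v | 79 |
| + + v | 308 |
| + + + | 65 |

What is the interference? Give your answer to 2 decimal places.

0.20

The two rarest classes, + al v and co + +, are the double crossovers. Comparing them with the parentals, only the al allele has switched, so al is the middle locus and the order is co – al – v.
co–al: (144 + 20)/875 = 0.1874; al–v: (114 + 20)/875 = 0.1531.
Expected DCO frequency = 0.1874 × 0.1531 ≈ 0.02869; observed = 20/875 ≈ 0.02286.
Coefficient of coincidence = 0.02286/0.02869 ≈ 0.80; interference = 1 − 0.80 = 0.20.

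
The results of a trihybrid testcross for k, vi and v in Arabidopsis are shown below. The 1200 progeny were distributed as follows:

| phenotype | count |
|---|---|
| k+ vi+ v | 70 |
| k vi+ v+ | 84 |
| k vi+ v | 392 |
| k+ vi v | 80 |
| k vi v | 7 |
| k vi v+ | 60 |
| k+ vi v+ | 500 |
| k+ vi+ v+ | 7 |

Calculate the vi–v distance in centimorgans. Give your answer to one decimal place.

14.8 centimorgans

The two most frequent reciprocal classes, k vi+ v and k+ vi v+, are the parental types, so the F1 was k vi+ v / k+ vi v+.
The two rarest classes, k vi v and k+ vi+ v+, are the double crossovers. Comparing them with the parentals, only the vi allele has switched, so vi is the middle locus and the order is k – vi – v.
Crossovers in the vi–v interval produce the single-crossover classes k vi+ v+ and k+ vi v (84 + 80 = 164) plus the double crossovers (14).
RF(vi–v) = (164 + 14) / 1200 = 178/1200 = 0.1483 → 14.8 centimorgans.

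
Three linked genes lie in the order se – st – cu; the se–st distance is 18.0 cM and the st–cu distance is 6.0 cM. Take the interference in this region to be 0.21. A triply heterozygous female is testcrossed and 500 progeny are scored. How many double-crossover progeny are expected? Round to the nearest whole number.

4

Map distances give recombination frequencies of 0.180 and 0.060 for the two intervals.
With interference 0.21 (so coincidence = 0.79), expected double-crossover frequency = 0.180 × 0.060 × 0.79 = 0.00853.
Expected number = 0.00853 × 500 = 4.27 ≈ 4.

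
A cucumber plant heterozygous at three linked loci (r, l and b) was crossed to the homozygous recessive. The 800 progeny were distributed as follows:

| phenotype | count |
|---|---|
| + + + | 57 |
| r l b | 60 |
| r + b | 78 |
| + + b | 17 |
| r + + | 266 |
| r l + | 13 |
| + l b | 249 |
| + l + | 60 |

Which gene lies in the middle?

The two most frequent reciprocal classes, + l b and r + +, are the parental types, so the F1 was + l b / r + +.
The two rarest classes, + + b and r l +, are the double crossovers. Comparing them with the parentals, only the l allele has switched, so l is the middle locus and the order is b – l – r.

l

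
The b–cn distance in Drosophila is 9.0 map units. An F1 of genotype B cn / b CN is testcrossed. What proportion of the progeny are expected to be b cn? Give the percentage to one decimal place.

A map distance of 9.0 map units corresponds to a recombination frequency of 0.090.
The F1 is B cn / b CN, so b cn is a recombinant gamete class with expected frequency r/2 = 0.090/2 = 0.0450.
That is 0.0450 = 4.5% of the progeny.

4.5%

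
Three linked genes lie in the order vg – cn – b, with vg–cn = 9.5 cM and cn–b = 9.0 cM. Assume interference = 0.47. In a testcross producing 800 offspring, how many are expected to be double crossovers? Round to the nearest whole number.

4

Map distances give recombination frequencies of 0.095 and 0.090 for the two intervals.
With interference 0.47 (so coincidence = 0.53), expected double-crossover frequency = 0.095 × 0.090 × 0.53 = 0.00453.
Expected number = 0.00453 × 800 = 3.63 ≈ 4.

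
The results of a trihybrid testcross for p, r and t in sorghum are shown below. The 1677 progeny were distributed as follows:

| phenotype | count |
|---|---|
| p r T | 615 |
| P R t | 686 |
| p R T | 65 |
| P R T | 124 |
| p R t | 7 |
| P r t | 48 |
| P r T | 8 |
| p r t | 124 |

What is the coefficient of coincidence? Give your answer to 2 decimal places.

0.75

The two most frequent reciprocal classes, P R t and p r T, are the parental types, so the F1 was P R t / p r T.
The two rarest classes, p R t and P r T, are the double crossovers. Comparing them with the parentals, only the p allele has switched, so p is the middle locus and the order is t – p – r.
t–p: (248 + 15)/1677 = 0.1568; p–r: (113 + 15)/1677 = 0.0763.
Expected DCO frequency = 0.1568 × 0.0763 ≈ 0.01196; observed = 15/1677 ≈ 0.00894.
Coefficient of coincidence = 0.00894/0.01196 ≈ 0.75.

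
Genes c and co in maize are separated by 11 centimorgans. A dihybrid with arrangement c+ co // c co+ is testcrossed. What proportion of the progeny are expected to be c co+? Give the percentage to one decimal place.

A map distance of 11 centimorgans corresponds to a recombination frequency of 0.110.
The F1 is c+ co / c co+, so c co+ is a parental gamete class with expected frequency (1 − r)/2 = 0.890/2 = 0.4450.
That is 0.4450 = 44.5% of the progeny.

44.5%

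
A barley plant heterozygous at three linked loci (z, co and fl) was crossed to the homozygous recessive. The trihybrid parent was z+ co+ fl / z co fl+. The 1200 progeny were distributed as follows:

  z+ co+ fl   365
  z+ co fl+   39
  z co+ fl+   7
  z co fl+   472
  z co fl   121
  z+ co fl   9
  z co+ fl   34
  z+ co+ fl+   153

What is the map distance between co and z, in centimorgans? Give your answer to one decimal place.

7.4 centimorgans

The two rarest classes, z+ co fl and z co+ fl+, are the double crossovers. Comparing them with the parentals, only the co allele has switched, so co is the middle locus and the order is fl – co – z.
Crossovers in the co–z interval produce the single-crossover classes z co+ fl and z+ co fl+ (34 + 39 = 73) plus the double crossovers (16).
RF(co–z) = (73 + 16) / 1200 = 89/1200 = 0.0742 → 7.4 centimorgans.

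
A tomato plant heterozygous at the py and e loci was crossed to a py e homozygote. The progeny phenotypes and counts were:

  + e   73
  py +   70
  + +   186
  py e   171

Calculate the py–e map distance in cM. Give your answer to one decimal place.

The two most frequent classes, + + (186) and py e (171), are the parental types, so the F1 was + + / py e.
The recombinant classes are + e and py +: 73 + 70 = 143.
Recombination frequency = 143/500 = 0.2860 ≈ 28.6%, i.e. 28.6 cM.

28.6 cM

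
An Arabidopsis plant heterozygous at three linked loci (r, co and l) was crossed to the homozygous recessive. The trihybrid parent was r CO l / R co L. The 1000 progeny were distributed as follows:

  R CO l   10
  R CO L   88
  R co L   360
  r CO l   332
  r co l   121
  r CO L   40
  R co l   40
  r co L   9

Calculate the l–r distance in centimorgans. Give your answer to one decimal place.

9.9 centimorgans

The two rarest classes, R CO l and r co L, are the double crossovers. Comparing them with the parentals, only the r allele has switched, so r is the middle locus and the order is l – r – co.
Crossovers in the l–r interval produce the single-crossover classes r CO L and R co l (40 + 40 = 80) plus the double crossovers (19).
RF(l–r) = (80 + 19) / 1000 = 99/1000 = 0.0990 → 9.9 centimorgans.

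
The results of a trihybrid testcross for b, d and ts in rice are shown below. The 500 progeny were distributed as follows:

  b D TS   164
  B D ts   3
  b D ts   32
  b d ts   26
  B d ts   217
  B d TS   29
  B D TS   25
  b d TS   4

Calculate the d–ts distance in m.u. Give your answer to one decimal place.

13.6 m.u.

The two most frequent reciprocal classes, B d ts and b D TS, are the parental types, so the F1 was B d ts / b D TS.
The two rarest classes, B D ts and b d TS, are the double crossovers. Comparing them with the parentals, only the d allele has switched, so d is the middle locus and the order is ts – d – b.
Crossovers in the ts–d interval produce the single-crossover classes B d TS and b D ts (29 + 32 = 61) plus the double crossovers (7).
RF(ts–d) = (61 + 7) / 500 = 68/500 = 0.1360 → 13.6 m.u.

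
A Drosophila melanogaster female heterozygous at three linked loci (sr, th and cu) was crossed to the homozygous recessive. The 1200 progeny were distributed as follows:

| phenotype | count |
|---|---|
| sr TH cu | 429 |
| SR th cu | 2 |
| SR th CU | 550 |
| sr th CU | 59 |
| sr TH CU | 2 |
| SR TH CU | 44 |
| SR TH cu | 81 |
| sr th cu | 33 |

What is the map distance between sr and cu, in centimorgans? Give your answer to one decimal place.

The two most frequent reciprocal classes, sr TH cu and SR th CU, are the parental types, so the F1 was sr TH cu / SR th CU.
The two rarest classes, sr TH CU and SR th cu, are the double crossovers. Comparing them with the parentals, only the cu allele has switched, so cu is the middle locus and the order is sr – cu – th.
Crossovers in the sr–cu interval produce the single-crossover classes SR TH cu and sr th CU (81 + 59 = 140) plus the double crossovers (4).
RF(sr–cu) = (140 + 4) / 1200 = 144/1200 = 0.1200 → 12.0 centimorgans.

12.0 centimorgans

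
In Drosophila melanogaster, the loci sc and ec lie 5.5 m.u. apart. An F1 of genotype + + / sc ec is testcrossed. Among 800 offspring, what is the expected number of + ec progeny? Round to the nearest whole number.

22

A map distance of 5.5 m.u. corresponds to a recombination frequency of 0.055.
The F1 is + + / sc ec, so + ec is a recombinant gamete class with expected frequency r/2 = 0.055/2 = 0.0275.
Expected number = 0.0275 × 800 = 22.00 ≈ 22.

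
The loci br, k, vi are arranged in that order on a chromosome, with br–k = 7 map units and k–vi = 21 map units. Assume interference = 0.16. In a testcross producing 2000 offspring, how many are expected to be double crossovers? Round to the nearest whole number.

Map distances give recombination frequencies of 0.070 and 0.210 for the two intervals.
With interference 0.16 (so coincidence = 0.84), expected double-crossover frequency = 0.070 × 0.210 × 0.84 = 0.01235.
Expected number = 0.01235 × 2000 = 24.70 ≈ 25.

25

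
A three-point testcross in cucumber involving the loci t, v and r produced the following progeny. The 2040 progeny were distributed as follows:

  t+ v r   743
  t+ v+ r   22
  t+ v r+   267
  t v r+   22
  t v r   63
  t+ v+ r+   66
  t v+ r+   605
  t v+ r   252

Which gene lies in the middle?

v

The two most frequent reciprocal classes, t+ v r and t v+ r+, are the parental types, so the F1 was t+ v r / t v+ r+.
The two rarest classes, t+ v+ r and t v r+, are the double crossovers. Comparing them with the parentals, only the v allele has switched, so v is the middle locus and the order is t – v – r.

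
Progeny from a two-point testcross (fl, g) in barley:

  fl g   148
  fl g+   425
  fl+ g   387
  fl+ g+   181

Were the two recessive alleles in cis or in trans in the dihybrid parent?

The two most frequent classes are fl+ g (387) and fl g+ (425); these are the parental (non-recombinant) types.
So the F1 carried fl+ g on one chromosome and fl g+ on the other — the recessive alleles are on opposite chromosomes (trans / repulsion).

trans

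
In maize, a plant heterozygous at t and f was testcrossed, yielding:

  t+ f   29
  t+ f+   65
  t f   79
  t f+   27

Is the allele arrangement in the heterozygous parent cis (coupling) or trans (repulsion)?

The two most frequent classes are t+ f+ (65) and t f (79); these are the parental (non-recombinant) types.
So the F1 carried t+ f+ on one chromosome and t f on the other — the recessive alleles are on the same chromosome (cis / coupling).

cis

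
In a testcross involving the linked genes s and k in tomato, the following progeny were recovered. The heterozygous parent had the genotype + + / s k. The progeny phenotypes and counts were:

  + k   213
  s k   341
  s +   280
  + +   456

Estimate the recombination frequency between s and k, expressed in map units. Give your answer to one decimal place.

The recombinant classes are + k and s +: 213 + 280 = 493.
Recombination frequency = 493/1290 = 0.3822 ≈ 38.2%, i.e. 38.2 map units.

38.2 map units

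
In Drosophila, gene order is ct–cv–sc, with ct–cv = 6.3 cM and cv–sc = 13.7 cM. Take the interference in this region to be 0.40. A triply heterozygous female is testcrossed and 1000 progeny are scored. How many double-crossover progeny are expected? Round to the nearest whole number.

Map distances give recombination frequencies of 0.063 and 0.137 for the two intervals.
With interference 0.40 (so coincidence = 0.60), expected double-crossover frequency = 0.063 × 0.137 × 0.60 = 0.00518.
Expected number = 0.00518 × 1000 = 5.18 ≈ 5.

5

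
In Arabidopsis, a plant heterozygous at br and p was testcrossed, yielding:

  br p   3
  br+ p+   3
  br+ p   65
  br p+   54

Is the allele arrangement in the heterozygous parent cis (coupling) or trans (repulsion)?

trans

The two most frequent classes are br+ p (65) and br p+ (54); these are the parental (non-recombinant) types.
So the F1 carried br+ p on one chromosome and br p+ on the other — the recessive alleles are on opposite chromosomes (trans / repulsion).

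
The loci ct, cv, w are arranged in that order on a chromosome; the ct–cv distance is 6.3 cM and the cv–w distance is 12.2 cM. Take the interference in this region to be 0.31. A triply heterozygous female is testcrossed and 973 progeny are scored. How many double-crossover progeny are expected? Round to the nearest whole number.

Map distances give recombination frequencies of 0.063 and 0.122 for the two intervals.
With interference 0.31 (so coincidence = 0.69), expected double-crossover frequency = 0.063 × 0.122 × 0.69 = 0.00530.
Expected number = 0.00530 × 973 = 5.16 ≈ 5.

5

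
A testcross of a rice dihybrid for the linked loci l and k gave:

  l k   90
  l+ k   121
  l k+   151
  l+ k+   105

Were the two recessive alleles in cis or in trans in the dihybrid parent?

The two most frequent classes are l+ k (121) and l k+ (151); these are the parental (non-recombinant) types.
So the F1 carried l+ k on one chromosome and l k+ on the other — the recessive alleles are on opposite chromosomes (trans / repulsion).

trans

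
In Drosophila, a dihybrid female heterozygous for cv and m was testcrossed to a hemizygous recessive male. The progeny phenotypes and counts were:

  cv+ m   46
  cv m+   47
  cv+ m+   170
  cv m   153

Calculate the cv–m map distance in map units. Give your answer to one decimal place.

22.4 map units

The two most frequent classes, cv+ m+ (170) and cv m (153), are the parental types, so the F1 was cv+ m+ / cv m.
The recombinant classes are cv+ m and cv m+: 46 + 47 = 93.
Recombination frequency = 93/416 = 0.2236 ≈ 22.4%, i.e. 22.4 map units.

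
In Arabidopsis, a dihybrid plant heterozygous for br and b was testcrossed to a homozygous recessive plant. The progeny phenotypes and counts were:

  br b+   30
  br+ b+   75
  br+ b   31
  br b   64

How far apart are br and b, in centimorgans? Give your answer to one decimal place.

30.5 centimorgans

The two most frequent classes, br+ b+ (75) and br b (64), are the parental types, so the F1 was br+ b+ / br b.
The recombinant classes are br+ b and br b+: 31 + 30 = 61.
Recombination frequency = 61/200 = 0.3050 ≈ 30.5%, i.e. 30.5 centimorgans.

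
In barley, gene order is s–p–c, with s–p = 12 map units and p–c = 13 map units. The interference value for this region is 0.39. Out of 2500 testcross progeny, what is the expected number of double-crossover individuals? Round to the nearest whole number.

Map distances give recombination frequencies of 0.120 and 0.130 for the two intervals.
With interference 0.39 (so coincidence = 0.61), expected double-crossover frequency = 0.120 × 0.130 × 0.61 = 0.00952.
Expected number = 0.00952 × 2500 = 23.79 ≈ 24.

24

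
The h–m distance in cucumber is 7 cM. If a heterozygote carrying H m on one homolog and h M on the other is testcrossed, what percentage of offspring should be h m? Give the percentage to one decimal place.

A map distance of 7 cM corresponds to a recombination frequency of 0.070.
The F1 is H m / h M, so h m is a recombinant gamete class with expected frequency r/2 = 0.070/2 = 0.0350.
That is 0.0350 = 3.5% of the progeny.

3.5%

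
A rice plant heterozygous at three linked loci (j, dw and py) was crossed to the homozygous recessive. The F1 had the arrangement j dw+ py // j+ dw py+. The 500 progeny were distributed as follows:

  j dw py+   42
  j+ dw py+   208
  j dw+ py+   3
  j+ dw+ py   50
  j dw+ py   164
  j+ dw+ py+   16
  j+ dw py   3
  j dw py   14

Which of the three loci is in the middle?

py

The two rarest classes, j dw+ py+ and j+ dw py, are the double crossovers. Comparing them with the parentals, only the py allele has switched, so py is the middle locus and the order is dw – py – j.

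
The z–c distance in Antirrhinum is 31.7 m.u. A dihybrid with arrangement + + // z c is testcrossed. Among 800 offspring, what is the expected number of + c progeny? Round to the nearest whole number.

A map distance of 31.7 m.u. corresponds to a recombination frequency of 0.317.
The F1 is + + / z c, so + c is a recombinant gamete class with expected frequency r/2 = 0.317/2 = 0.1585.
Expected number = 0.1585 × 800 = 126.80 ≈ 127.

127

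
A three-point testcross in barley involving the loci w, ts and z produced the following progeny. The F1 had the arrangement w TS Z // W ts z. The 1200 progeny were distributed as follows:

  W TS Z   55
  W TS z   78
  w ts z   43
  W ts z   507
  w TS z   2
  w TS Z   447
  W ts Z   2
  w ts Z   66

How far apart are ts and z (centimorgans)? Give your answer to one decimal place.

12.3 centimorgans

The two rarest classes, w TS z and W ts Z, are the double crossovers. Comparing them with the parentals, only the z allele has switched, so z is the middle locus and the order is w – z – ts.
Crossovers in the z–ts interval produce the single-crossover classes w ts Z and W TS z (66 + 78 = 144) plus the double crossovers (4).
RF(z–ts) = (144 + 4) / 1200 = 148/1200 = 0.1233 → 12.3 centimorgans.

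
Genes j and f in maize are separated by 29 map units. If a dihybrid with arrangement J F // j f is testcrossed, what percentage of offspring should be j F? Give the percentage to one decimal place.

14.5%

A map distance of 29 map units corresponds to a recombination frequency of 0.290.
The F1 is J F / j f, so j F is a recombinant gamete class with expected frequency r/2 = 0.290/2 = 0.1450.
That is 0.1450 = 14.5% of the progeny.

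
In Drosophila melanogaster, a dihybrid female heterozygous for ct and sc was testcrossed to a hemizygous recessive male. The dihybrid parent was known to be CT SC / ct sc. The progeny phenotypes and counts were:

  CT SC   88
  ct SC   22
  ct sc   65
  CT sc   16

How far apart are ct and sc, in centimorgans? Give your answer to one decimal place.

The recombinant classes are CT sc and ct SC: 16 + 22 = 38.
Recombination frequency = 38/191 = 0.1990 ≈ 19.9%, i.e. 19.9 centimorgans.

19.9 centimorgans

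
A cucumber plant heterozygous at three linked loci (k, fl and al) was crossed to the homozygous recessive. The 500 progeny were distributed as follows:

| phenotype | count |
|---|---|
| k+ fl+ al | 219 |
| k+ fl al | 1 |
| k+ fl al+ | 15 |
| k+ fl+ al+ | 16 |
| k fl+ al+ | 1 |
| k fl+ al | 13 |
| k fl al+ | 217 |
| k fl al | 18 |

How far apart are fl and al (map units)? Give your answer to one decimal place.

7.2 map units

The two most frequent reciprocal classes, k fl al+ and k+ fl+ al, are the parental types, so the F1 was k fl al+ / k+ fl+ al.
The two rarest classes, k fl+ al+ and k+ fl al, are the double crossovers. Comparing them with the parentals, only the fl allele has switched, so fl is the middle locus and the order is al – fl – k.
Crossovers in the al–fl interval produce the single-crossover classes k fl al and k+ fl+ al+ (18 + 16 = 34) plus the double crossovers (2).
RF(al–fl) = (34 + 2) / 500 = 36/500 = 0.0720 → 7.2 map units.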